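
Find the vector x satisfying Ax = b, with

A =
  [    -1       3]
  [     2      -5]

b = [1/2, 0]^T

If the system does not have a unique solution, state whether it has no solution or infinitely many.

x_1 = 5/2, x_2 = 1

Row-reduce the augmented matrix:
R1 ← R1 / (-1).
R2 ← R2 − 2·R1.
R1 ← R1 + 3·R2.
Reading off the reduced rows gives x_1 = 5/2, x_2 = 1.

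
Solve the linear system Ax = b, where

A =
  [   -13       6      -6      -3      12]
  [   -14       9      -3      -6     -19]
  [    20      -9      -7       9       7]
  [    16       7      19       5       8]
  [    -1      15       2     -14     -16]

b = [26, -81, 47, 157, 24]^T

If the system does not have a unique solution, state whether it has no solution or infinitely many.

Row-reduce the augmented matrix:
R1 ← R1 / (-13).
R2 ← R2 + 14·R1.
R3 ← R3 − 20·R1.
R4 ← R4 − 16·R1.
R5 ← R5 + 1·R1.
R2 ← R2 / (33/13).
R1 ← R1 + 6/13·R2.
R3 ← R3 − 3/13·R2.
R4 ← R4 − 187/13·R2.
R5 ← R5 − 189/13·R2.
R3 ← R3 / (-182/11).
R1 ← R1 − 12/11·R3.
R2 ← R2 − 15/11·R3.
R4 ← R4 + 8·R3.
R5 ← R5 + 191/11·R3.
R4 ← R4 / (1343/91).
R1 ← R1 − 3/91·R4.
R2 ← R2 + 129/182·R4.
R3 ← R3 + 51/182·R4.
R5 ← R5 + 505/182·R4.
R5 ← R5 / (1384817/8058).
R1 ← R1 + 7093/1343·R5.
R2 ← R2 + 8987/8058·R5.
R3 ← R3 − 299/158·R5.
R4 ← R4 − 51857/4029·R5.
Reading off the reduced rows gives x_1 = 4, x_2 = 6, x_3 = 1, x_4 = 0, x_5 = 4.

x_1 = 4, x_2 = 6, x_3 = 1, x_4 = 0, x_5 = 4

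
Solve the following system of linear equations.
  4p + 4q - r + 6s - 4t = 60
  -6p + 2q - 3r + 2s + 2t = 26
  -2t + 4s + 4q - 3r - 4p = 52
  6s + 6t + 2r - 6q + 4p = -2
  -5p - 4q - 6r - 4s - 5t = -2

Row-reduce the augmented matrix:
R1 ← R1 / (4).
R2 ← R2 + 6·R1.
R3 ← R3 + 4·R1.
R4 ← R4 − 4·R1.
R5 ← R5 + 5·R1.
R2 ← R2 / (8).
R1 ← R1 − 1·R2.
R3 ← R3 − 8·R2.
R4 ← R4 + 10·R2.
R5 ← R5 − 1·R2.
R3 ← R3 / (1/2).
R1 ← R1 − 5/16·R3.
R2 ← R2 + 9/16·R3.
R4 ← R4 + 21/8·R3.
R5 ← R5 + 107/16·R3.
R4 ← R4 / (17/2).
R1 ← R1 − 3/4·R4.
R2 ← R2 − 1/4·R4.
R3 ← R3 + 2·R4.
R5 ← R5 + 45/4·R4.
R5 ← R5 / (-740/17).
R1 ← R1 − 21/17·R5.
R2 ← R2 + 44/17·R5.
R3 ← R3 + 90/17·R5.
R4 ← R4 + 11/17·R5.
Reading off the reduced rows gives p = 0, q = 3, r = -4, s = 6, t = -2.

p = 0, q = 3, r = -4, s = 6, t = -2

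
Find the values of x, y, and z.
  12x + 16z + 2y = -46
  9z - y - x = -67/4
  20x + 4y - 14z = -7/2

x = -2, y = 3, z = -7/4

Row-reduce the augmented matrix:
R1 ← R1 / (12).
R2 ← R2 + 1·R1.
R3 ← R3 − 20·R1.
R2 ← R2 / (-5/6).
R1 ← R1 − 1/6·R2.
R3 ← R3 − 2/3·R2.
R3 ← R3 / (-162/5).
R1 ← R1 − 17/5·R3.
R2 ← R2 + 62/5·R3.
Reading off the reduced rows gives x = -2, y = 3, z = -7/4.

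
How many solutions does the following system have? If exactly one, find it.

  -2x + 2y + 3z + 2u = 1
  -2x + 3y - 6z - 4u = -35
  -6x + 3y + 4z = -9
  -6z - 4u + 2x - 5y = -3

x = 2, y = -3, z = 3, u = 1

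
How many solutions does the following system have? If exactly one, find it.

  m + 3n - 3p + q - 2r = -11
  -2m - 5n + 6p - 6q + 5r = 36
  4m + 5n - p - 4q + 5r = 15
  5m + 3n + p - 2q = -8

Row-reduce:
R2 ← R2 + 2·R1.
R3 ← R3 − 4·R1.
R4 ← R4 − 5·R1.
R1 ← R1 − 3·R2.
R3 ← R3 + 7·R2.
R4 ← R4 + 12·R2.
R3 ← R3 / (11).
R1 ← R1 + 3·R3.
R4 ← R4 − 16·R3.
R4 ← R4 / (-29/11).
R1 ← R1 − 35/11·R4.
R2 ← R2 + 4·R4.
R3 ← R3 + 36/11·R4.
Rank is 4 with 5 unknowns, leaving r free.

infinitely many solutions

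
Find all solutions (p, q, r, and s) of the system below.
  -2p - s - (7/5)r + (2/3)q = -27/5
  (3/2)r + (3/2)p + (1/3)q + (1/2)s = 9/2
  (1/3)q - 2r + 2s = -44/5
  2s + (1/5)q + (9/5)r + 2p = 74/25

p = 2, q = -6/5, r = 2, s = -11/5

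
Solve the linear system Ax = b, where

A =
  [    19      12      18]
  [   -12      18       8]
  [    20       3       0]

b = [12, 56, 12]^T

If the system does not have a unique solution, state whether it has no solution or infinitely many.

Row-reduce the augmented matrix:
R1 ← R1 / (19).
R2 ← R2 + 12·R1.
R3 ← R3 − 20·R1.
R2 ← R2 / (486/19).
R1 ← R1 − 12/19·R2.
R3 ← R3 + 183/19·R2.
R3 ← R3 / (-944/81).
R1 ← R1 − 38/81·R3.
R2 ← R2 − 184/243·R3.
Reading off the reduced rows gives x_1 = 0, x_2 = 4, x_3 = -2.

x_1 = 0, x_2 = 4, x_3 = -2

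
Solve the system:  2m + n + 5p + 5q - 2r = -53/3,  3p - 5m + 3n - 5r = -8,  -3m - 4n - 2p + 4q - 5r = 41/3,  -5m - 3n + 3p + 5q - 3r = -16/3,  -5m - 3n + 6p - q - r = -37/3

m = 0, n = -4/3, p = -3, q = -2/3, r = -1

Row-reduce the augmented matrix:
R1 ← R1 / (2).
R2 ← R2 + 5·R1.
R3 ← R3 + 3·R1.
R4 ← R4 + 5·R1.
R5 ← R5 + 5·R1.
R2 ← R2 / (11/2).
R1 ← R1 − 1/2·R2.
R3 ← R3 + 5/2·R2.
R4 ← R4 + 1/2·R2.
R5 ← R5 + 1/2·R2.
R3 ← R3 / (138/11).
R1 ← R1 − 12/11·R3.
R2 ← R2 − 31/11·R3.
R4 ← R4 − 186/11·R3.
R5 ← R5 − 219/11·R3.
R4 ← R4 / (-104/23).
R1 ← R1 + 3/23·R4.
R2 ← R2 + 73/46·R4.
R3 ← R3 − 63/46·R4.
R5 ← R5 + 673/46·R4.
R5 ← R5 / (-335/26).
R1 ← R1 − 10/13·R5.
R2 ← R2 + 47/26·R5.
R3 ← R3 − 37/26·R5.
R4 ← R4 + 23/13·R5.
Reading off the reduced rows gives m = 0, n = -4/3, p = -3, q = -2/3, r = -1.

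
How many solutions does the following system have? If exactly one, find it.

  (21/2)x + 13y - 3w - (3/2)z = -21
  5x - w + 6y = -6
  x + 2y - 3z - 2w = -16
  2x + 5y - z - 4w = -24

no solution

Row-reduce:
R1 ← R1 / (21/2).
R2 ← R2 − 5·R1.
R3 ← R3 − 1·R1.
R4 ← R4 − 2·R1.
R2 ← R2 / (-4/21).
R1 ← R1 − 26/21·R2.
R3 ← R3 − 16/21·R2.
R4 ← R4 − 53/21·R2.
Swap R3 and R4.
R3 ← R3 / (35/4).
R1 ← R1 − 9/2·R3.
R2 ← R2 + 15/4·R3.
Row 4 reduces to 0 = 2, a contradiction. The system is inconsistent.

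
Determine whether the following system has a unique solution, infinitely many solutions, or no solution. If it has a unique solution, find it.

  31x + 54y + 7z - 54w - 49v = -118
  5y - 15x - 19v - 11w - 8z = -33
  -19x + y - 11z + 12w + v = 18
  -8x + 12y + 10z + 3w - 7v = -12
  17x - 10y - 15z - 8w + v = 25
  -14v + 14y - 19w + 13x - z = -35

no solution

Row-reduce:
R1 ← R1 / (31).
R2 ← R2 + 15·R1.
R3 ← R3 + 19·R1.
R4 ← R4 + 8·R1.
R5 ← R5 − 17·R1.
R6 ← R6 − 13·R1.
R2 ← R2 / (965/31).
R1 ← R1 − 54/31·R2.
R3 ← R3 − 1057/31·R2.
R4 ← R4 − 804/31·R2.
R5 ← R5 + 1228/31·R2.
R6 ← R6 + 268/31·R2.
R3 ← R3 / (-1599/965).
R1 ← R1 − 467/965·R3.
R2 ← R2 + 143/965·R3.
R4 ← R4 − 15102/965·R3.
R5 ← R5 + 23844/965·R3.
R6 ← R6 + 5034/965·R3.
R4 ← R4 / (109185/533).
R1 ← R1 − 9677/1599·R4.
R2 ← R2 + 362/123·R4.
R3 ← R3 + 18887/1599·R4.
R5 ← R5 + 169222/533·R4.
R6 ← R6 + 36395/533·R4.
R5 ← R5 / (-48310/7279).
R1 ← R1 − 12442/21837·R5.
R2 ← R2 + 7030/21837·R5.
R3 ← R3 + 2767/21837·R5.
R4 ← R4 − 6523/7279·R5.
Row 6 reduces to 0 = 1/3, a contradiction. The system is inconsistent.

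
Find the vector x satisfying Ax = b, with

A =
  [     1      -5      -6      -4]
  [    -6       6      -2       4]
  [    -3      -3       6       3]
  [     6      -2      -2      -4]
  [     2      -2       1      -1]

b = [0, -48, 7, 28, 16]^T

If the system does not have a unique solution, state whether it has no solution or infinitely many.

no solution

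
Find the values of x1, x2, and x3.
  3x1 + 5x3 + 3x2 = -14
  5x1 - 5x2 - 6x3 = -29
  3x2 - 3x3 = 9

Row-reduce the augmented matrix:
R1 ← R1 / (3).
R2 ← R2 − 5·R1.
R2 ← R2 / (-10).
R1 ← R1 − 1·R2.
R3 ← R3 − 3·R2.
R3 ← R3 / (-73/10).
R1 ← R1 − 7/30·R3.
R2 ← R2 − 43/30·R3.
Reading off the reduced rows gives x1 = -5, x2 = 2, x3 = -1.

x1 = -5, x2 = 2, x3 = -1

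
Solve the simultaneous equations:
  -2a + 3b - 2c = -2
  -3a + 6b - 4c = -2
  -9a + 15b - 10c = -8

infinitely many solutions

Row-reduce:
R1 ← R1 / (-2).
R2 ← R2 + 3·R1.
R3 ← R3 + 9·R1.
R2 ← R2 / (3/2).
R1 ← R1 + 3/2·R2.
R3 ← R3 − 3/2·R2.
Rank is 2 with 3 unknowns, leaving c free.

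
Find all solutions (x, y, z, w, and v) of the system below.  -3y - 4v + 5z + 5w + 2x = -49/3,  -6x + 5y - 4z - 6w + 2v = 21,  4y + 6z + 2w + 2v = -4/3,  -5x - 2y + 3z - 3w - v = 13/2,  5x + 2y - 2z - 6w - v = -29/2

x = -5/2, y = 0, z = -1, w = 1/3, v = 2

Row-reduce the augmented matrix:
R1 ← R1 / (2).
R2 ← R2 + 6·R1.
R4 ← R4 + 5·R1.
R5 ← R5 − 5·R1.
R2 ← R2 / (-4).
R1 ← R1 + 3/2·R2.
R3 ← R3 − 4·R2.
R4 ← R4 + 19/2·R2.
R5 ← R5 − 19/2·R2.
R3 ← R3 / (17).
R1 ← R1 + 13/8·R3.
R2 ← R2 + 11/4·R3.
R4 ← R4 + 85/8·R3.
R5 ← R5 − 93/8·R3.
R4 ← R4 / (-5).
R1 ← R1 − 3/17·R4.
R2 ← R2 + 8/17·R4.
R3 ← R3 − 11/17·R4.
R5 ← R5 + 79/17·R4.
R5 ← R5 / (-1401/85).
R1 ← R1 − 107/85·R5.
R2 ← R2 − 81/170·R5.
R3 ← R3 − 181/340·R5.
R4 ← R4 + 31/20·R5.
Reading off the reduced rows gives x = -5/2, y = 0, z = -1, w = 1/3, v = 2.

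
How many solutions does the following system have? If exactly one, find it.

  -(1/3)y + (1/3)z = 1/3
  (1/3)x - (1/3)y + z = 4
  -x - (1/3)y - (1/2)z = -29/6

x = 1, y = 4, z = 5

Row-reduce the augmented matrix:
Swap R1 and R2.
R1 ← R1 / (1/3).
R3 ← R3 + 1·R1.
R2 ← R2 / (-1/3).
R1 ← R1 + 1·R2.
R3 ← R3 + 4/3·R2.
R3 ← R3 / (7/6).
R1 ← R1 − 2·R3.
R2 ← R2 + 1·R3.
Reading off the reduced rows gives x = 1, y = 4, z = 5.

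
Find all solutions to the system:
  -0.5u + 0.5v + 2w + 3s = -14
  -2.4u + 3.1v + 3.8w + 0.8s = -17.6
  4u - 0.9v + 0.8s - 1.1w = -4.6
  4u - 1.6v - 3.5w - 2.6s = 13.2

Row-reduce the augmented matrix:
R1 ← R1 / (-1/2).
R2 ← R2 + 12/5·R1.
R3 ← R3 − 4·R1.
R4 ← R4 − 4·R1.
R2 ← R2 / (7/10).
R1 ← R1 + 1·R2.
R3 ← R3 − 31/10·R2.
R4 ← R4 − 12/5·R2.
R3 ← R3 / (2841/70).
R1 ← R1 + 86/7·R3.
R2 ← R2 + 58/7·R3.
R4 ← R4 − 2267/70·R3.
R4 ← R4 / (849/4735).
R1 ← R1 − 294/947·R4.
R2 ← R2 + 1960/947·R4.
R3 ← R3 − 1984/947·R4.
Reading off the reduced rows gives u = -2, v = -4, w = -2, s = -3.

u = -2, v = -4, w = -2, s = -3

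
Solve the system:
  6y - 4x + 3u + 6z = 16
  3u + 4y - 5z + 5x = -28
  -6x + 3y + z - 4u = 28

Row-reduce:
R1 ← R1 / (-4).
R2 ← R2 − 5·R1.
R3 ← R3 + 6·R1.
R2 ← R2 / (23/2).
R1 ← R1 + 3/2·R2.
R3 ← R3 + 6·R2.
R3 ← R3 / (-154/23).
R1 ← R1 + 27/23·R3.
R2 ← R2 − 5/23·R3.
Rank is 3 with 4 unknowns, leaving u free.

infinitely many solutions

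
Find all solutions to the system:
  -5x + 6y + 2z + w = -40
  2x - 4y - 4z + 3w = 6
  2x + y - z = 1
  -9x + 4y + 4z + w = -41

no solution

Row-reduce:
R1 ← R1 / (-5).
R2 ← R2 − 2·R1.
R3 ← R3 − 2·R1.
R4 ← R4 + 9·R1.
R2 ← R2 / (-8/5).
R1 ← R1 + 6/5·R2.
R3 ← R3 − 17/5·R2.
R4 ← R4 + 34/5·R2.
R3 ← R3 / (-7).
R1 ← R1 − 2·R3.
R2 ← R2 − 2·R3.
R4 ← R4 − 14·R3.
Row 4 reduces to 0 = 1, a contradiction. The system is inconsistent.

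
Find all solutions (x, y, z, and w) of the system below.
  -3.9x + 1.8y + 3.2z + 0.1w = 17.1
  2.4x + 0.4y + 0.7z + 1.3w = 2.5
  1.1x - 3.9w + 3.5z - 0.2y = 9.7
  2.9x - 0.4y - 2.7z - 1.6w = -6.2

x = 0, y = 6, z = 2, w = -1

Row-reduce the augmented matrix:
R1 ← R1 / (-39/10).
R2 ← R2 − 12/5·R1.
R3 ← R3 − 11/10·R1.
R4 ← R4 − 29/10·R1.
R2 ← R2 / (98/65).
R1 ← R1 + 6/13·R2.
R3 ← R3 − 4/13·R2.
R4 ← R4 − 61/65·R2.
R3 ← R3 / (5671/1470).
R1 ← R1 + 1/294·R3.
R2 ← R2 − 347/196·R3.
R4 ← R4 + 5827/2940·R3.
R4 ← R4 / (-510961/113420).
R1 ← R1 − 4395/11342·R4.
R2 ← R2 − 63683/22684·R4.
R3 ← R3 + 6100/5671·R4.
Reading off the reduced rows gives x = 0, y = 6, z = 2, w = -1.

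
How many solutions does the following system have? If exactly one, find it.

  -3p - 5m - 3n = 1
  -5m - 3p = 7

infinitely many solutions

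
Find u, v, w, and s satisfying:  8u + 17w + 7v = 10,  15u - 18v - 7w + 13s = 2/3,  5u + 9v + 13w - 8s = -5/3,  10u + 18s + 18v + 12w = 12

u = -1, v = -2/3, w = 4/3, s = 1

Row-reduce the augmented matrix:
R1 ← R1 / (8).
R2 ← R2 − 15·R1.
R3 ← R3 − 5·R1.
R4 ← R4 − 10·R1.
R2 ← R2 / (-249/8).
R1 ← R1 − 7/8·R2.
R3 ← R3 − 37/8·R2.
R4 ← R4 − 37/4·R2.
R3 ← R3 / (-847/249).
R1 ← R1 − 257/249·R3.
R2 ← R2 − 311/249·R3.
R4 ← R4 + 5180/249·R3.
R4 ← R4 / (7136/121).
R1 ← R1 + 1250/847·R4.
R2 ← R2 + 2241/847·R4.
R3 ← R3 − 1511/847·R4.
Reading off the reduced rows gives u = -1, v = -2/3, w = 4/3, s = 1.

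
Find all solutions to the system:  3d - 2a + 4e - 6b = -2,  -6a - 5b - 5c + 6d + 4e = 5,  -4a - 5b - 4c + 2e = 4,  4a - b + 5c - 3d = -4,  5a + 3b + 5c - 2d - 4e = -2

Row-reduce:
R1 ← R1 / (-2).
R2 ← R2 + 6·R1.
R3 ← R3 + 4·R1.
R4 ← R4 − 4·R1.
R5 ← R5 − 5·R1.
R2 ← R2 / (13).
R1 ← R1 − 3·R2.
R3 ← R3 − 7·R2.
R4 ← R4 + 13·R2.
R5 ← R5 + 12·R2.
R3 ← R3 / (-17/13).
R1 ← R1 − 15/13·R3.
R2 ← R2 + 5/13·R3.
R5 ← R5 − 5/13·R3.
Swap R4 and R5.
R4 ← R4 / (49/34).
R1 ← R1 + 159/34·R4.
R2 ← R2 − 18/17·R4.
R3 ← R3 − 57/17·R4.
Row 5 reduces to 0 = 3, a contradiction. The system is inconsistent.

no solution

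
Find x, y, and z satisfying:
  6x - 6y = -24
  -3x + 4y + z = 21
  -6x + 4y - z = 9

x = 2, y = 6, z = 3

Row-reduce the augmented matrix:
R1 ← R1 / (6).
R2 ← R2 + 3·R1.
R3 ← R3 + 6·R1.
R1 ← R1 + 1·R2.
R3 ← R3 + 2·R2.
R1 ← R1 − 1·R3.
R2 ← R2 − 1·R3.
Reading off the reduced rows gives x = 2, y = 6, z = 3.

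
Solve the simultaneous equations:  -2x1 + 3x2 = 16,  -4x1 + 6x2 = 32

infinitely many solutions

Row-reduce:
R1 ← R1 / (-2).
R2 ← R2 + 4·R1.
Rank is 1 with 2 unknowns, leaving x2 free.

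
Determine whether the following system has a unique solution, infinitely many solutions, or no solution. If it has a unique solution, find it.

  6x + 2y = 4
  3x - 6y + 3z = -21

Row-reduce:
R1 ← R1 / (6).
R2 ← R2 − 3·R1.
R2 ← R2 / (-7).
R1 ← R1 − 1/3·R2.
Rank is 2 with 3 unknowns, leaving z free.

infinitely many solutions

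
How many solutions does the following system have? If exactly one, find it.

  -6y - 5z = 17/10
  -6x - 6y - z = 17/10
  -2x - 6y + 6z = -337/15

x = -5/3, y = 9/5, z = -5/2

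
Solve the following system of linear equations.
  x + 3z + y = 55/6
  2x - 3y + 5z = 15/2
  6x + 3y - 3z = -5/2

Row-reduce the augmented matrix:
R2 ← R2 − 2·R1.
R3 ← R3 − 6·R1.
R2 ← R2 / (-5).
R1 ← R1 − 1·R2.
R3 ← R3 + 3·R2.
R3 ← R3 / (-102/5).
R1 ← R1 − 14/5·R3.
R2 ← R2 − 1/5·R3.
Reading off the reduced rows gives x = 0, y = 5/3, z = 5/2.

x = 0, y = 5/3, z = 5/2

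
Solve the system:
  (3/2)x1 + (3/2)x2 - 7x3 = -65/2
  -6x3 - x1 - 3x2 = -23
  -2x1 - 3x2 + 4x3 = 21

infinitely many solutions

Row-reduce:
R1 ← R1 / (3/2).
R2 ← R2 + 1·R1.
R3 ← R3 + 2·R1.
R2 ← R2 / (-2).
R1 ← R1 − 1·R2.
R3 ← R3 + 1·R2.
Rank is 2 with 3 unknowns, leaving x3 free.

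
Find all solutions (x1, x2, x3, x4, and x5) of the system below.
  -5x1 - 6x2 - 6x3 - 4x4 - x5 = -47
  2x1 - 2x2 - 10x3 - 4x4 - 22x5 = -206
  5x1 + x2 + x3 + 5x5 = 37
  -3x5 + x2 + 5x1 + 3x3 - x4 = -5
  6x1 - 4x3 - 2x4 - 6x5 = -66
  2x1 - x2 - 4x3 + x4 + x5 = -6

x1 = 1, x2 = -4, x3 = 6, x4 = 6, x5 = 6

Row-reduce the augmented matrix:
R1 ← R1 / (-5).
R2 ← R2 − 2·R1.
R3 ← R3 − 5·R1.
R4 ← R4 − 5·R1.
R5 ← R5 − 6·R1.
R6 ← R6 − 2·R1.
R2 ← R2 / (-22/5).
R1 ← R1 − 6/5·R2.
R3 ← R3 + 5·R2.
R4 ← R4 + 5·R2.
R5 ← R5 + 36/5·R2.
R6 ← R6 + 17/5·R2.
R3 ← R3 / (100/11).
R1 ← R1 + 24/11·R3.
R2 ← R2 − 31/11·R3.
R4 ← R4 − 122/11·R3.
R5 ← R5 − 100/11·R3.
R6 ← R6 − 35/11·R3.
R4 ← R4 / (-38/25).
R1 ← R1 + 4/25·R4.
R2 ← R2 − 27/50·R4.
R3 ← R3 − 13/50·R4.
R6 ← R6 − 29/10·R4.
Swap R5 and R6.
R5 ← R5 / (-761/38).
R1 ← R1 − 51/19·R5.
R2 ← R2 + 349/38·R5.
R3 ← R3 − 29/38·R5.
R4 ← R4 − 181/19·R5.
R6 reduces to 0 = 0, so the extra equation is consistent.
Reading off the reduced rows gives x1 = 1, x2 = -4, x3 = 6, x4 = 6, x5 = 6.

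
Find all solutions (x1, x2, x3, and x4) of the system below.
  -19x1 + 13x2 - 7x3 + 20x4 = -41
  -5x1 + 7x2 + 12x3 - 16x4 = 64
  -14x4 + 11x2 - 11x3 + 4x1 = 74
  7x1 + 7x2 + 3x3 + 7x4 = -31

Row-reduce the augmented matrix:
R1 ← R1 / (-19).
R2 ← R2 + 5·R1.
R3 ← R3 − 4·R1.
R4 ← R4 − 7·R1.
R2 ← R2 / (68/19).
R1 ← R1 + 13/19·R2.
R3 ← R3 − 261/19·R2.
R4 ← R4 − 224/19·R2.
R3 ← R3 / (-4461/68).
R1 ← R1 − 205/68·R3.
R2 ← R2 − 263/68·R3.
R4 ← R4 + 768/17·R3.
R4 ← R4 / (51973/1487).
R1 ← R1 + 2702/1487·R4.
R2 ← R2 + 2538/1487·R4.
R3 ← R3 + 1628/1487·R4.
Reading off the reduced rows gives x1 = -1, x2 = 1, x3 = -1, x4 = -4.

x1 = -1, x2 = 1, x3 = -1, x4 = -4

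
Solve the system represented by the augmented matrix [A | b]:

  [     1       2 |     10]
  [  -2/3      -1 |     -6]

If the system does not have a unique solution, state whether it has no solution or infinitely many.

x_1 = 6, x_2 = 2

Row-reduce the augmented matrix:
R2 ← R2 + 2/3·R1.
R2 ← R2 / (1/3).
R1 ← R1 − 2·R2.
Reading off the reduced rows gives x_1 = 6, x_2 = 2.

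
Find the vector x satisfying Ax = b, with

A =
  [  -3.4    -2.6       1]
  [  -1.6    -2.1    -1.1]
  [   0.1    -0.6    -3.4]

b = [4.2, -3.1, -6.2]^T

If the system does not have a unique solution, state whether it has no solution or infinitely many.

Row-reduce the augmented matrix:
R1 ← R1 / (-17/5).
R2 ← R2 + 8/5·R1.
R3 ← R3 − 1/10·R1.
R2 ← R2 / (-149/170).
R1 ← R1 − 13/17·R2.
R3 ← R3 + 23/34·R2.
R3 ← R3 / (-1608/745).
R1 ← R1 + 248/149·R3.
R2 ← R2 − 267/149·R3.
Reading off the reduced rows gives x_1 = -4, x_2 = 4, x_3 = 1.

x_1 = -4, x_2 = 4, x_3 = 1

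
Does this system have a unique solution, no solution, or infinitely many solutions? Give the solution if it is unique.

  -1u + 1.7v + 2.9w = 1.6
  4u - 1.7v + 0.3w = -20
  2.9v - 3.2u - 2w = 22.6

u = -4, v = 2, w = -2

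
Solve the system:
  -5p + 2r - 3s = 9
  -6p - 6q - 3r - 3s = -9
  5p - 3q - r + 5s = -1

infinitely many solutions

Row-reduce:
R1 ← R1 / (-5).
R2 ← R2 + 6·R1.
R3 ← R3 − 5·R1.
R2 ← R2 / (-6).
R3 ← R3 + 3·R2.
R3 ← R3 / (37/10).
R1 ← R1 + 2/5·R3.
R2 ← R2 − 9/10·R3.
Rank is 3 with 4 unknowns, leaving s free.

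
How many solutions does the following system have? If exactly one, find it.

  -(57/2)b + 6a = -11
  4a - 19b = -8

Row-reduce:
R1 ← R1 / (6).
R2 ← R2 − 4·R1.
Row 2 reduces to 0 = -2/3, a contradiction. The system is inconsistent.

no solution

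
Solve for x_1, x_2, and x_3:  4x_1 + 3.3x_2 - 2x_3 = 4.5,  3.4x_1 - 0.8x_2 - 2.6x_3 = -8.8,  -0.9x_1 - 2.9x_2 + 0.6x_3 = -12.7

x_1 = -6, x_2 = 5, x_3 = -6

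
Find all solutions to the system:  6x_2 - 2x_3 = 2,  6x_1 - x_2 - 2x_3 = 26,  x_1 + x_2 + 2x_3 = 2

x_1 = 4, x_2 = 0, x_3 = -1

Row-reduce the augmented matrix:
Swap R1 and R2.
R1 ← R1 / (6).
R3 ← R3 − 1·R1.
R2 ← R2 / (6).
R1 ← R1 + 1/6·R2.
R3 ← R3 − 7/6·R2.
R3 ← R3 / (49/18).
R1 ← R1 + 7/18·R3.
R2 ← R2 + 1/3·R3.
Reading off the reduced rows gives x_1 = 4, x_2 = 0, x_3 = -1.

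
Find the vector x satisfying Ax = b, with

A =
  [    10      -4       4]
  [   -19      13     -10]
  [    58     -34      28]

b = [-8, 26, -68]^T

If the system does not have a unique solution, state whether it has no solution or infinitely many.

Row-reduce:
R1 ← R1 / (10).
R2 ← R2 + 19·R1.
R3 ← R3 − 58·R1.
R2 ← R2 / (27/5).
R1 ← R1 + 2/5·R2.
R3 ← R3 + 54/5·R2.
Rank is 2 with 3 unknowns, leaving x_3 free.

infinitely many solutions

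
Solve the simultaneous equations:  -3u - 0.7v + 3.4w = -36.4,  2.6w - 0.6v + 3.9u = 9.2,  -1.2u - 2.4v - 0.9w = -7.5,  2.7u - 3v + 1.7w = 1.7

u = 6, v = 2, w = -5

Row-reduce the augmented matrix:
R1 ← R1 / (-3).
R2 ← R2 − 39/10·R1.
R3 ← R3 + 6/5·R1.
R4 ← R4 − 27/10·R1.
R2 ← R2 / (-151/100).
R1 ← R1 − 7/30·R2.
R3 ← R3 + 53/25·R2.
R4 ← R4 + 363/100·R2.
R3 ← R3 / (-3659/302).
R1 ← R1 + 22/453·R3.
R2 ← R2 + 702/151·R3.
R4 ← R4 + 3659/302·R3.
R4 reduces to 0 = 0, so the extra equation is consistent.
Reading off the reduced rows gives u = 6, v = 2, w = -5.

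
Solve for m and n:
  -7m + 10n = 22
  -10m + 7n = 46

Row-reduce the augmented matrix:
R1 ← R1 / (-7).
R2 ← R2 + 10·R1.
R2 ← R2 / (-51/7).
R1 ← R1 + 10/7·R2.
Reading off the reduced rows gives m = -6, n = -2.

m = -6, n = -2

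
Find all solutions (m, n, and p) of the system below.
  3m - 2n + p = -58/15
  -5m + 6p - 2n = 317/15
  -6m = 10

Row-reduce the augmented matrix:
R1 ← R1 / (3).
R2 ← R2 + 5·R1.
R3 ← R3 + 6·R1.
R2 ← R2 / (-16/3).
R1 ← R1 + 2/3·R2.
R3 ← R3 + 4·R2.
R3 ← R3 / (-15/4).
R1 ← R1 + 5/8·R3.
R2 ← R2 + 23/16·R3.
Reading off the reduced rows gives m = -5/3, n = 3/5, p = 7/3.

m = -5/3, n = 3/5, p = 7/3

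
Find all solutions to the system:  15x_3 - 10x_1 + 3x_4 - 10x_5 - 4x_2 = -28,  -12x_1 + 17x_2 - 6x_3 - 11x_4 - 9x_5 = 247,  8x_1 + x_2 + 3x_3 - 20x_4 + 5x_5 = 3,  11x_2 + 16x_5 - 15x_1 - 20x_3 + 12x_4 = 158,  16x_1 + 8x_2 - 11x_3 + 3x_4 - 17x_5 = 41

x_1 = -6, x_2 = 4, x_3 = -6, x_4 = -4, x_5 = -3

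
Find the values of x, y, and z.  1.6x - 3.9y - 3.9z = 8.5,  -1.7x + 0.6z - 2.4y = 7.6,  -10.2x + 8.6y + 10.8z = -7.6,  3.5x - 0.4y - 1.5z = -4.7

x = -2, y = -2, z = -1

Row-reduce the augmented matrix:
R1 ← R1 / (8/5).
R2 ← R2 + 17/10·R1.
R3 ← R3 + 51/5·R1.
R4 ← R4 − 7/2·R1.
R2 ← R2 / (-1047/160).
R1 ← R1 + 39/16·R2.
R3 ← R3 + 1301/80·R2.
R4 ← R4 − 1301/160·R2.
R3 ← R3 / (-9171/1745).
R1 ← R1 + 390/349·R3.
R2 ← R2 − 189/349·R3.
R4 ← R4 − 9171/3490·R3.
R4 reduces to 0 = 0, so the extra equation is consistent.
Reading off the reduced rows gives x = -2, y = -2, z = -1.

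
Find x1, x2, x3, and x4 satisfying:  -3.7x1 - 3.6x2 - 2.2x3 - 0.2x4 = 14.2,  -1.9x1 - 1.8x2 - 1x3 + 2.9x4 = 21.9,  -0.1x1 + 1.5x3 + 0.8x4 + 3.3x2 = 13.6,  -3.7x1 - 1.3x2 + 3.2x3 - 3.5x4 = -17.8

Row-reduce the augmented matrix:
R1 ← R1 / (-37/10).
R2 ← R2 + 19/10·R1.
R3 ← R3 + 1/10·R1.
R4 ← R4 + 37/10·R1.
R2 ← R2 / (9/185).
R1 ← R1 − 36/37·R2.
R3 ← R3 − 1257/370·R2.
R4 ← R4 − 23/10·R2.
R3 ← R3 / (-15/2).
R1 ← R1 + 2·R3.
R2 ← R2 − 8/3·R3.
R4 ← R4 + 11/15·R3.
R4 ← R4 / (-1685299/13500).
R1 ← R1 + 967/225·R4.
R2 ← R2 + 16939/1350·R4.
R3 ← R3 − 12533/450·R4.
Reading off the reduced rows gives x1 = -6, x2 = 5, x3 = -5, x4 = 5.

x1 = -6, x2 = 5, x3 = -5, x4 = 5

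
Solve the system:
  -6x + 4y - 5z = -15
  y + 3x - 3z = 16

infinitely many solutions

Row-reduce:
R1 ← R1 / (-6).
R2 ← R2 − 3·R1.
R2 ← R2 / (3).
R1 ← R1 + 2/3·R2.
Rank is 2 with 3 unknowns, leaving z free.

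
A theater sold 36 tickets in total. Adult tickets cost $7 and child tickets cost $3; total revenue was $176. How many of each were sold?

adult tickets: 17, child tickets: 19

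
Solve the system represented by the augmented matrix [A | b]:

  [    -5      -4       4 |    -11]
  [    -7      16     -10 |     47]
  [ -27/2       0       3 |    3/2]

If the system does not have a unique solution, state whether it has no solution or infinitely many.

infinitely many solutions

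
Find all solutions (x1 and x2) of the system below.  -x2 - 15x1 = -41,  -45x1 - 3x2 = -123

Row-reduce:
R1 ← R1 / (-15).
R2 ← R2 + 45·R1.
Rank is 1 with 2 unknowns, leaving x2 free.

infinitely many solutions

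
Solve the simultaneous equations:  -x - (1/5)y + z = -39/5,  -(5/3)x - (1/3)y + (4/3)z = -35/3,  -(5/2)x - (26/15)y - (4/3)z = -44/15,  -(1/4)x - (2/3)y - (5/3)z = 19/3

x = 4, y = -1, z = -4

Row-reduce the augmented matrix:
R1 ← R1 / (-1).
R2 ← R2 + 5/3·R1.
R3 ← R3 + 5/2·R1.
R4 ← R4 + 1/4·R1.
Swap R2 and R3.
R2 ← R2 / (-37/30).
R1 ← R1 − 1/5·R2.
R4 ← R4 + 37/60·R2.
R3 ← R3 / (-1/3).
R1 ← R1 + 60/37·R3.
R2 ← R2 − 115/37·R3.
R4 reduces to 0 = 0, so the extra equation is consistent.
Reading off the reduced rows gives x = 4, y = -1, z = -4.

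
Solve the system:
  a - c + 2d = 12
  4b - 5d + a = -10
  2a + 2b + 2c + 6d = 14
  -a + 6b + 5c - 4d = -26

Row-reduce the augmented matrix:
R2 ← R2 − 1·R1.
R3 ← R3 − 2·R1.
R4 ← R4 + 1·R1.
R2 ← R2 / (4).
R3 ← R3 − 2·R2.
R4 ← R4 − 6·R2.
R3 ← R3 / (7/2).
R1 ← R1 + 1·R3.
R2 ← R2 − 1/4·R3.
R4 ← R4 − 5/2·R3.
R4 ← R4 / (32/7).
R1 ← R1 − 25/7·R4.
R2 ← R2 + 15/7·R4.
R3 ← R3 − 11/7·R4.
Reading off the reduced rows gives a = -2, b = 3, c = -6, d = 4.

a = -2, b = 3, c = -6, d = 4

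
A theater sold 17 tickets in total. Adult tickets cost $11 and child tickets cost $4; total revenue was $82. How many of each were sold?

adult tickets: 2, child tickets: 15

Let a = adult tickets, c = child tickets.
  a + c = 17
  11a + 4c = 82
Row-reduce the augmented matrix:
R2 ← R2 − 11·R1.
R2 ← R2 / (-7).
R1 ← R1 − 1·R2.
Reading off the reduced rows gives a = 2, c = 15.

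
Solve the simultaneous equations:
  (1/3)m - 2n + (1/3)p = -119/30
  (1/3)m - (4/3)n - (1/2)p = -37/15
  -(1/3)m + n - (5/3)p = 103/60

m = 8/5, n = 9/4, p = 0

Row-reduce the augmented matrix:
R1 ← R1 / (1/3).
R2 ← R2 − 1/3·R1.
R3 ← R3 + 1/3·R1.
R2 ← R2 / (2/3).
R1 ← R1 + 6·R2.
R3 ← R3 + 1·R2.
R3 ← R3 / (-31/12).
R1 ← R1 + 13/2·R3.
R2 ← R2 + 5/4·R3.
Reading off the reduced rows gives m = 8/5, n = 9/4, p = 0.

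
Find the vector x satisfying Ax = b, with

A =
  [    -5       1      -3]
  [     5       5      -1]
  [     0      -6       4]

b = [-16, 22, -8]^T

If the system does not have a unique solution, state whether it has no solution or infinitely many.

no solution

Row-reduce:
R1 ← R1 / (-5).
R2 ← R2 − 5·R1.
R2 ← R2 / (6).
R1 ← R1 + 1/5·R2.
R3 ← R3 + 6·R2.
Row 3 reduces to 0 = -2, a contradiction. The system is inconsistent.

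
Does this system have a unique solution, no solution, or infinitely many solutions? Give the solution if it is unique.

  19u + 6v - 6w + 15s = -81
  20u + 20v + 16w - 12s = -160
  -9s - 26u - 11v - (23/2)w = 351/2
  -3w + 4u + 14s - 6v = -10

Row-reduce:
R1 ← R1 / (19).
R2 ← R2 − 20·R1.
R3 ← R3 + 26·R1.
R4 ← R4 − 4·R1.
R2 ← R2 / (260/19).
R1 ← R1 − 6/19·R2.
R3 ← R3 + 53/19·R2.
R4 ← R4 + 138/19·R2.
R3 ← R3 / (-1971/130).
R1 ← R1 + 54/65·R3.
R2 ← R2 − 106/65·R3.
R4 ← R4 − 657/65·R3.
Row 4 reduces to 0 = 1/3, a contradiction. The system is inconsistent.

no solution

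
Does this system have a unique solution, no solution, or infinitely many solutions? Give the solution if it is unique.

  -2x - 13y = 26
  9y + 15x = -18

Row-reduce the augmented matrix:
R1 ← R1 / (-2).
R2 ← R2 − 15·R1.
R2 ← R2 / (-177/2).
R1 ← R1 − 13/2·R2.
Reading off the reduced rows gives x = 0, y = -2.

x = 0, y = -2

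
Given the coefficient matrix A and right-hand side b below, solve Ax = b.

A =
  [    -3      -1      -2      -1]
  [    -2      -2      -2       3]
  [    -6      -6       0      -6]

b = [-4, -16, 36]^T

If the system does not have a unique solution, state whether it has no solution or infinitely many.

Row-reduce:
R1 ← R1 / (-3).
R2 ← R2 + 2·R1.
R3 ← R3 + 6·R1.
R2 ← R2 / (-4/3).
R1 ← R1 − 1/3·R2.
R3 ← R3 + 4·R2.
R3 ← R3 / (6).
R1 ← R1 − 1/2·R3.
R2 ← R2 − 1/2·R3.
Rank is 3 with 4 unknowns, leaving x_4 free.

infinitely many solutions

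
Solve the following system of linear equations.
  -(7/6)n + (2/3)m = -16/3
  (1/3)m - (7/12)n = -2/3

no solution

Row-reduce:
R1 ← R1 / (2/3).
R2 ← R2 − 1/3·R1.
Row 2 reduces to 0 = 2, a contradiction. The system is inconsistent.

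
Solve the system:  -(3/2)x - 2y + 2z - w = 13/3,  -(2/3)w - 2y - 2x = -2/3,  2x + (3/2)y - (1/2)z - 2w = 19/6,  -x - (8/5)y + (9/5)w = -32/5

x = -2, y = 3, z = 8/3, w = -2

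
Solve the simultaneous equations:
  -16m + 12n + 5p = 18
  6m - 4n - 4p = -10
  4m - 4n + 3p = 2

infinitely many solutions

Row-reduce:
R1 ← R1 / (-16).
R2 ← R2 − 6·R1.
R3 ← R3 − 4·R1.
R2 ← R2 / (1/2).
R1 ← R1 + 3/4·R2.
R3 ← R3 + 1·R2.
Rank is 2 with 3 unknowns, leaving p free.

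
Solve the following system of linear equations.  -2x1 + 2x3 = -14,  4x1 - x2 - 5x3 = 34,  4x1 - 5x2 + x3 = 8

Row-reduce the augmented matrix:
R1 ← R1 / (-2).
R2 ← R2 − 4·R1.
R3 ← R3 − 4·R1.
R2 ← R2 / (-1).
R3 ← R3 + 5·R2.
R3 ← R3 / (10).
R1 ← R1 + 1·R3.
R2 ← R2 − 1·R3.
Reading off the reduced rows gives x1 = 2, x2 = -1, x3 = -5.

x1 = 2, x2 = -1, x3 = -5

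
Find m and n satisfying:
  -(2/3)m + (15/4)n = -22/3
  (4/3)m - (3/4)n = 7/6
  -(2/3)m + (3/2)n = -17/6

m = -1/4, n = -2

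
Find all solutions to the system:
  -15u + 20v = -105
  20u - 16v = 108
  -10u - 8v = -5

no solution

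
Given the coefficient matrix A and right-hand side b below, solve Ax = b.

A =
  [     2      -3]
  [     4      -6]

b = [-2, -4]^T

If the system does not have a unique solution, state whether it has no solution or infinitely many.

Row-reduce:
R1 ← R1 / (2).
R2 ← R2 − 4·R1.
Rank is 1 with 2 unknowns, leaving x_2 free.

infinitely many solutions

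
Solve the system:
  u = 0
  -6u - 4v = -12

Row-reduce the augmented matrix:
R2 ← R2 + 6·R1.
R2 ← R2 / (-4).
Reading off the reduced rows gives u = 0, v = 3.

u = 0, v = 3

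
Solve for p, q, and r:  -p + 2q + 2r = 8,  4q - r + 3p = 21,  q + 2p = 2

p = -2, q = 6, r = -3

Row-reduce the augmented matrix:
R1 ← R1 / (-1).
R2 ← R2 − 3·R1.
R3 ← R3 − 2·R1.
R2 ← R2 / (10).
R1 ← R1 + 2·R2.
R3 ← R3 − 5·R2.
R3 ← R3 / (3/2).
R1 ← R1 + 1·R3.
R2 ← R2 − 1/2·R3.
Reading off the reduced rows gives p = -2, q = 6, r = -3.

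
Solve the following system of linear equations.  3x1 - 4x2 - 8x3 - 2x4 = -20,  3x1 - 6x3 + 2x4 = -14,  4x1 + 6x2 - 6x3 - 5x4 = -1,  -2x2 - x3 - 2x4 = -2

Row-reduce:
R1 ← R1 / (3).
R2 ← R2 − 3·R1.
R3 ← R3 − 4·R1.
R2 ← R2 / (4).
R1 ← R1 + 4/3·R2.
R3 ← R3 − 34/3·R2.
R4 ← R4 + 2·R2.
R3 ← R3 / (-1).
R1 ← R1 + 2·R3.
R2 ← R2 − 1/2·R3.
Row 4 reduces to 0 = 1, a contradiction. The system is inconsistent.

no solution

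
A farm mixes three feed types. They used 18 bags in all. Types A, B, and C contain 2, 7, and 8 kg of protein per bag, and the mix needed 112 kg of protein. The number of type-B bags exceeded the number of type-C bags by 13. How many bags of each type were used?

Let a = type-A bags, b = type-B bags, c = type-C bags.
  a + b + c = 18
  2a + 7b + 8c = 112
  b - c = 13
Row-reduce the augmented matrix:
R2 ← R2 − 2·R1.
R2 ← R2 / (5).
R1 ← R1 − 1·R2.
R3 ← R3 − 1·R2.
R3 ← R3 / (-11/5).
R1 ← R1 + 1/5·R3.
R2 ← R2 − 6/5·R3.
Reading off the reduced rows gives a = 3, b = 14, c = 1.

type-A bags: 3, type-B bags: 14, type-C bags: 1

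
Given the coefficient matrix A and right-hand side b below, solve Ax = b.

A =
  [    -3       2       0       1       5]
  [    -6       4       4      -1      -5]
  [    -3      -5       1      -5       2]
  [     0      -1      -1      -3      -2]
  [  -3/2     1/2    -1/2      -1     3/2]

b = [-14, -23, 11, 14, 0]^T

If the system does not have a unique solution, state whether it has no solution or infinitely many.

infinitely many solutions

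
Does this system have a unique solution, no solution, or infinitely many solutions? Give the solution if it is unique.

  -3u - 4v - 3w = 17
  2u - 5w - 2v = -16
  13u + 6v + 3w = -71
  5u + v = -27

Row-reduce the augmented matrix:
R1 ← R1 / (-3).
R2 ← R2 − 2·R1.
R3 ← R3 − 13·R1.
R4 ← R4 − 5·R1.
R2 ← R2 / (-14/3).
R1 ← R1 − 4/3·R2.
R3 ← R3 + 34/3·R2.
R4 ← R4 + 17/3·R2.
R3 ← R3 / (7).
R1 ← R1 + 1·R3.
R2 ← R2 − 3/2·R3.
R4 ← R4 − 7/2·R3.
R4 reduces to 0 = 0, so the extra equation is consistent.
Reading off the reduced rows gives u = -5, v = -2, w = 2.

u = -5, v = -2, w = 2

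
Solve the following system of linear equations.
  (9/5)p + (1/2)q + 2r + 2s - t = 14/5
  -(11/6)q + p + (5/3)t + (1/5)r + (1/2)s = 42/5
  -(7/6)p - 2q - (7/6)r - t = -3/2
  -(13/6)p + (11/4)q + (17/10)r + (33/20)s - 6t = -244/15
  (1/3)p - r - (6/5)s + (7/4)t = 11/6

Row-reduce:
R1 ← R1 / (9/5).
R2 ← R2 − 1·R1.
R3 ← R3 + 7/6·R1.
R4 ← R4 + 13/6·R1.
R5 ← R5 − 1/3·R1.
R2 ← R2 / (-19/9).
R1 ← R1 − 5/18·R2.
R3 ← R3 + 181/108·R2.
R4 ← R4 − 181/54·R2.
R5 ← R5 + 5/54·R2.
R3 ← R3 / (2917/3420).
R1 ← R1 − 113/114·R3.
R2 ← R2 − 41/95·R3.
R4 ← R4 − 455/171·R3.
R5 ← R5 + 455/342·R3.
R4 ← R4 / (-108088/43755).
R1 ← R1 + 6065/5834·R4.
R2 ← R2 + 1785/2917·R4.
R3 ← R3 − 12185/5834·R4.
R5 ← R5 − 54044/43755·R4.
Rank is 4 with 5 unknowns, leaving t free.

infinitely many solutions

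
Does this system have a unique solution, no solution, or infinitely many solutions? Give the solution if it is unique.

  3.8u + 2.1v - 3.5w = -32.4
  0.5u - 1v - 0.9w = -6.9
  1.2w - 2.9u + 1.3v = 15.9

u = -3, v = 0, w = 6

Row-reduce the augmented matrix:
R1 ← R1 / (19/5).
R2 ← R2 − 1/2·R1.
R3 ← R3 + 29/10·R1.
R2 ← R2 / (-97/76).
R1 ← R1 − 21/38·R2.
R3 ← R3 − 1103/380·R2.
R3 ← R3 / (-5991/2425).
R1 ← R1 + 539/485·R3.
R2 ← R2 − 167/485·R3.
Reading off the reduced rows gives u = -3, v = 0, w = 6.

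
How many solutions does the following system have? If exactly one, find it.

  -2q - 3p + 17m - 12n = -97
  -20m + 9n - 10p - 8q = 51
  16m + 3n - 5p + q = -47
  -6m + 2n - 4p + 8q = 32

Row-reduce the augmented matrix:
R1 ← R1 / (17).
R2 ← R2 + 20·R1.
R3 ← R3 − 16·R1.
R4 ← R4 + 6·R1.
R2 ← R2 / (-87/17).
R1 ← R1 + 12/17·R2.
R3 ← R3 − 243/17·R2.
R4 ← R4 + 38/17·R2.
R3 ← R3 / (-1159/29).
R1 ← R1 − 49/29·R3.
R2 ← R2 − 230/87·R3.
R4 ← R4 − 74/87·R3.
R4 ← R4 / (39158/3477).
R1 ← R1 − 243/1159·R4.
R2 ← R2 − 1046/3477·R4.
R3 ← R3 − 755/1159·R4.
Reading off the reduced rows gives m = -3, n = 3, p = 2, q = 2.

m = -3, n = 3, p = 2, q = 2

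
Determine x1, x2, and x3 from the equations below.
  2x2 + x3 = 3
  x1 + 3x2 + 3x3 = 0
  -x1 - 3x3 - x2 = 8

Row-reduce the augmented matrix:
Swap R1 and R2.
R3 ← R3 + 1·R1.
R2 ← R2 / (2).
R1 ← R1 − 3·R2.
R3 ← R3 − 2·R2.
R3 ← R3 / (-1).
R1 ← R1 − 3/2·R3.
R2 ← R2 − 1/2·R3.
Reading off the reduced rows gives x1 = 3, x2 = 4, x3 = -5.

x1 = 3, x2 = 4, x3 = -5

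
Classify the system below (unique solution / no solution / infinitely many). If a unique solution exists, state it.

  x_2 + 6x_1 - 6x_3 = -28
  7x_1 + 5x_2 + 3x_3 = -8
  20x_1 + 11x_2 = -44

infinitely many solutions

Row-reduce:
R1 ← R1 / (6).
R2 ← R2 − 7·R1.
R3 ← R3 − 20·R1.
R2 ← R2 / (23/6).
R1 ← R1 − 1/6·R2.
R3 ← R3 − 23/3·R2.
Rank is 2 with 3 unknowns, leaving x_3 free.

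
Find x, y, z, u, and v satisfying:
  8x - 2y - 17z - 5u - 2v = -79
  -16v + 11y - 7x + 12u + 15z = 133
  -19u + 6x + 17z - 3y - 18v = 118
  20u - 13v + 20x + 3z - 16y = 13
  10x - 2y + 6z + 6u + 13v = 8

Row-reduce the augmented matrix:
R1 ← R1 / (8).
R2 ← R2 + 7·R1.
R3 ← R3 − 6·R1.
R4 ← R4 − 20·R1.
R5 ← R5 − 10·R1.
R2 ← R2 / (37/4).
R1 ← R1 + 1/4·R2.
R3 ← R3 + 3/2·R2.
R4 ← R4 + 11·R2.
R5 ← R5 − 1/2·R2.
R3 ← R3 / (2203/74).
R1 ← R1 + 157/74·R3.
R2 ← R2 − 1/74·R3.
R4 ← R4 − 1689/37·R3.
R5 ← R5 − 1008/37·R3.
R4 ← R4 / (138911/2203).
R1 ← R1 + 3123/2203·R4.
R2 ← R2 − 1830/2203·R4.
R3 ← R3 + 1037/2203·R4.
R5 ← R5 − 54330/2203·R4.
R5 ← R5 / (4716849/138911).
R1 ← R1 + 291315/138911·R5.
R2 ← R2 + 266446/138911·R5.
R3 ← R3 + 89793/138911·R5.
R4 ← R4 − 1335/138911·R5.
Reading off the reduced rows gives x = 1, y = 3, z = 5, u = 0, v = -2.

x = 1, y = 3, z = 5, u = 0, v = -2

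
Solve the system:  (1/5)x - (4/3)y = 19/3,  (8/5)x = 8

x = 5, y = -4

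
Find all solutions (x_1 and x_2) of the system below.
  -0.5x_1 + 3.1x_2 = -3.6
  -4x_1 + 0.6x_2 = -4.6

x_1 = 1, x_2 = -1

Row-reduce the augmented matrix:
R1 ← R1 / (-1/2).
R2 ← R2 + 4·R1.
R2 ← R2 / (-121/5).
R1 ← R1 + 31/5·R2.
Reading off the reduced rows gives x_1 = 1, x_2 = -1.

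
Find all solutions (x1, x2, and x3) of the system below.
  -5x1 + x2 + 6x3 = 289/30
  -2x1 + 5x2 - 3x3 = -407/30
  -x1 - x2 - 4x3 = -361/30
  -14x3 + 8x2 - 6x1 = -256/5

x1 = 4/3, x2 = -1/2, x3 = 14/5

Row-reduce the augmented matrix:
R1 ← R1 / (-5).
R2 ← R2 + 2·R1.
R3 ← R3 + 1·R1.
R4 ← R4 + 6·R1.
R2 ← R2 / (23/5).
R1 ← R1 + 1/5·R2.
R3 ← R3 + 6/5·R2.
R4 ← R4 − 34/5·R2.
R3 ← R3 / (-152/23).
R1 ← R1 + 33/23·R3.
R2 ← R2 + 27/23·R3.
R4 ← R4 + 304/23·R3.
R4 reduces to 0 = 0, so the extra equation is consistent.
Reading off the reduced rows gives x1 = 4/3, x2 = -1/2, x3 = 14/5.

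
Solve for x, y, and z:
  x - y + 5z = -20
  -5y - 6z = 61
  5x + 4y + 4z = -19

x = 5, y = -5, z = -6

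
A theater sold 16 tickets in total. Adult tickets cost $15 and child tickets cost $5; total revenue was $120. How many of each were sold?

adult tickets: 4, child tickets: 12

Let a = adult tickets, c = child tickets.
  a + c = 16
  15a + 5c = 120
From equation 1: a = 16 − c.
Substitute into equation 2 and solve: c = 12.
Then a = 4.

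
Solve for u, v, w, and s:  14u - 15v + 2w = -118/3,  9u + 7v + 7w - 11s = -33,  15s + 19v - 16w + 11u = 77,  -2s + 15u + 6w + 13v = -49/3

u = -1, v = 4/3, w = -8/3, s = 4/3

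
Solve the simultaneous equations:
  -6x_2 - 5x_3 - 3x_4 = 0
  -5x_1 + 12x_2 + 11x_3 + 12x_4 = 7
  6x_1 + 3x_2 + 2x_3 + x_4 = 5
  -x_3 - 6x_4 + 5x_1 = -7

Row-reduce:
Swap R1 and R2.
R1 ← R1 / (-5).
R3 ← R3 − 6·R1.
R4 ← R4 − 5·R1.
R2 ← R2 / (-6).
R1 ← R1 + 12/5·R2.
R3 ← R3 − 87/5·R2.
R4 ← R4 − 12·R2.
R3 ← R3 / (7/10).
R1 ← R1 + 1/5·R3.
R2 ← R2 − 5/6·R3.
Rank is 3 with 4 unknowns, leaving x_4 free.

infinitely many solutions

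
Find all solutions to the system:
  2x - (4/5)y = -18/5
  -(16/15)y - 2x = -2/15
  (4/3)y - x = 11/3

x = -1, y = 2

Row-reduce the augmented matrix:
R1 ← R1 / (2).
R2 ← R2 + 2·R1.
R3 ← R3 + 1·R1.
R2 ← R2 / (-28/15).
R1 ← R1 + 2/5·R2.
R3 ← R3 − 14/15·R2.
R3 reduces to 0 = 0, so the extra equation is consistent.
Reading off the reduced rows gives x = -1, y = 2.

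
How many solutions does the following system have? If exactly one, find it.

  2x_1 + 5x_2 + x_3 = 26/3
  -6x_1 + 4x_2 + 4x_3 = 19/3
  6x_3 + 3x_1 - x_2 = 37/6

Row-reduce the augmented matrix:
R1 ← R1 / (2).
R2 ← R2 + 6·R1.
R3 ← R3 − 3·R1.
R2 ← R2 / (19).
R1 ← R1 − 5/2·R2.
R3 ← R3 + 17/2·R2.
R3 ← R3 / (145/19).
R1 ← R1 + 8/19·R3.
R2 ← R2 − 7/19·R3.
Reading off the reduced rows gives x_1 = 1/2, x_2 = 4/3, x_3 = 1.

x_1 = 1/2, x_2 = 4/3, x_3 = 1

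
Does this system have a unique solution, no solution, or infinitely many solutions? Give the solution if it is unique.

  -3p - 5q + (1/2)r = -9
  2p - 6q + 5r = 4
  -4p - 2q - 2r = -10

Row-reduce:
R1 ← R1 / (-3).
R2 ← R2 − 2·R1.
R3 ← R3 + 4·R1.
R2 ← R2 / (-28/3).
R1 ← R1 − 5/3·R2.
R3 ← R3 − 14/3·R2.
Row 3 reduces to 0 = 1, a contradiction. The system is inconsistent.

no solution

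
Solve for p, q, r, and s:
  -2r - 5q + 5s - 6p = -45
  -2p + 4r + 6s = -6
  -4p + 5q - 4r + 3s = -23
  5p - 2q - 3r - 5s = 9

Row-reduce the augmented matrix:
R1 ← R1 / (-6).
R2 ← R2 + 2·R1.
R3 ← R3 + 4·R1.
R4 ← R4 − 5·R1.
R2 ← R2 / (5/3).
R1 ← R1 − 5/6·R2.
R3 ← R3 − 25/3·R2.
R4 ← R4 + 37/6·R2.
R3 ← R3 / (-26).
R1 ← R1 + 2·R3.
R2 ← R2 − 14/5·R3.
R4 ← R4 − 63/5·R3.
R4 ← R4 / (59/13).
R1 ← R1 + 17/13·R4.
R2 ← R2 − 3/13·R4.
R3 ← R3 − 11/13·R4.
Reading off the reduced rows gives p = 2, q = 2, r = 4, s = -3.

p = 2, q = 2, r = 4, s = -3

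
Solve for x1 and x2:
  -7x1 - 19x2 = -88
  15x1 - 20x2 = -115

Row-reduce the augmented matrix:
R1 ← R1 / (-7).
R2 ← R2 − 15·R1.
R2 ← R2 / (-425/7).
R1 ← R1 − 19/7·R2.
Reading off the reduced rows gives x1 = -1, x2 = 5.

x1 = -1, x2 = 5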